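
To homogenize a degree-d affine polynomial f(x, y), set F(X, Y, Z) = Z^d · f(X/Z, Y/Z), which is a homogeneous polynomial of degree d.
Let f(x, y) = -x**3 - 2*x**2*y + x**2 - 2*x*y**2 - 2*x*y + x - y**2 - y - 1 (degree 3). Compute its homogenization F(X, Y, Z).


F(X, Y, Z) = -X**3 - 2*X**2*Y + X**2*Z - 2*X*Y**2 - 2*X*Y*Z + X*Z**2 - Y**2*Z - Y*Z**2 - Z**3

deg(f) = 3.
Substitute x = X/Z, y = Y/Z into f, then multiply by Z^3.
  monomial -1·x^3·y^0 ↦ -1·X^3·Y^0·Z^0.
  monomial -2·x^2·y^1 ↦ -2·X^2·Y^1·Z^0.
  monomial 1·x^2·y^0 ↦ 1·X^2·Y^0·Z^1.
  monomial -2·x^1·y^2 ↦ -2·X^1·Y^2·Z^0.
  monomial -2·x^1·y^1 ↦ -2·X^1·Y^1·Z^1.
  monomial 1·x^1·y^0 ↦ 1·X^1·Y^0·Z^2.
  monomial -1·x^0·y^2 ↦ -1·X^0·Y^2·Z^1.
  monomial -1·x^0·y^1 ↦ -1·X^0·Y^1·Z^2.
  monomial -1·x^0·y^0 ↦ -1·X^0·Y^0·Z^3.
Collecting: F(X, Y, Z) = -X**3 - 2*X**2*Y + X**2*Z - 2*X*Y**2 - 2*X*Y*Z + X*Z**2 - Y**2*Z - Y*Z**2 - Z**3.


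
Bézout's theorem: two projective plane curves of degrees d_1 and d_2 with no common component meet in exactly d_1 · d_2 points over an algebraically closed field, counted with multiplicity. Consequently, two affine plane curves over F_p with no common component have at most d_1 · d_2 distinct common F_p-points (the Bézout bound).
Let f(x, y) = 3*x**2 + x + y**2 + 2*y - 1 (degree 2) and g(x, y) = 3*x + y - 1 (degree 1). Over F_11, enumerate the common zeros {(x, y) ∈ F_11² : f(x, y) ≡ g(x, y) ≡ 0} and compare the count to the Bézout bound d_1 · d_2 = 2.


Common zeros: {(3, 3), (8, 10)}; count = 2; Bézout bound = 2.

deg(f) = 2, deg(g) = 1, so Bézout bound = 2.
Scan x ∈ F_11. For each x, list the y ∈ F_11 with f(x, y) ≡ 0 and those with g(x, y) ≡ 0 (mod 11); the common zeros in that column are the intersection.
  x = 0: f ≡ 0 at y ∈ ∅; g ≡ 0 at y ∈ {1}; common: ∅.
  x = 1: f ≡ 0 at y ∈ {2, 7}; g ≡ 0 at y ∈ {9}; common: ∅.
  x = 2: f ≡ 0 at y ∈ ∅; g ≡ 0 at y ∈ {6}; common: ∅.
  x = 3: f ≡ 0 at y ∈ {3, 6}; g ≡ 0 at y ∈ {3}; common: {3}.
  x = 4: f ≡ 0 at y ∈ {3, 6}; g ≡ 0 at y ∈ {0}; common: ∅.
  x = 5: f ≡ 0 at y ∈ ∅; g ≡ 0 at y ∈ {8}; common: ∅.
  x = 6: f ≡ 0 at y ∈ {2, 7}; g ≡ 0 at y ∈ {5}; common: ∅.
  x = 7: f ≡ 0 at y ∈ ∅; g ≡ 0 at y ∈ {2}; common: ∅.
  x = 8: f ≡ 0 at y ∈ {10}; g ≡ 0 at y ∈ {10}; common: {10}.
  x = 9: f ≡ 0 at y ∈ {4, 5}; g ≡ 0 at y ∈ {7}; common: ∅.
  x = 10: f ≡ 0 at y ∈ {10}; g ≡ 0 at y ∈ {4}; common: ∅.
Collecting: common zeros = {(3, 3), (8, 10)}, so the count is 2.
Comparison with the Bézout bound: 2 ≤ 2 = deg(f)·deg(g), as expected for curves with no common component (the bound is attained).


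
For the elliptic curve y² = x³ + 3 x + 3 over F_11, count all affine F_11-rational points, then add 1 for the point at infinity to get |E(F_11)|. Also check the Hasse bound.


Affine points = {(0, 5), (0, 6), (5, 0), (7, 2), (7, 9), (8, 0), (9, 0)}; affine count = 7; |E(F_11)| = 8.

Discriminant check: Δ ∝ 4a³ + 27b² = 4·3³ + 27·3² = 4·27 + 27·9 ≡ 10 (mod 11). Nonzero ⇒ E is nonsingular.
For each x ∈ F_11, compute rhs = x³ + 3·x + 3 mod 11, then count y ∈ F_11 with y² ≡ rhs.
  x = 0: rhs = 3, matching y values: 5, 6 (2 points).
  x = 1: rhs = 7, matching y values: none (0 points).
  x = 2: rhs = 6, matching y values: none (0 points).
  x = 3: rhs = 6, matching y values: none (0 points).
  x = 4: rhs = 2, matching y values: none (0 points).
  x = 5: rhs = 0, matching y values: 0 (1 points).
  x = 6: rhs = 6, matching y values: none (0 points).
  x = 7: rhs = 4, matching y values: 2, 9 (2 points).
  x = 8: rhs = 0, matching y values: 0 (1 points).
  x = 9: rhs = 0, matching y values: 0 (1 points).
  x = 10: rhs = 10, matching y values: none (0 points).
Total affine count: 7.
Full point count |E(F_11)| = 7 + 1 = 8.
Hasse bound: |8 − (11+1)| = |-4| = 4 ≤ 2√11 ≈ 6.6332 ✓.


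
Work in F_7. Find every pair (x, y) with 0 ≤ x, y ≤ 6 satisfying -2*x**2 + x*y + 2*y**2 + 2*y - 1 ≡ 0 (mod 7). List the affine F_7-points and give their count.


Affine F_7-points: {(2, 2), (2, 3), (3, 3), (3, 5), (5, 1), (5, 6), (6, 1), (6, 2)}; count = 8.

For each of the 49 pairs (x, y) ∈ F_7², evaluate f(x, y) mod 7. Record the zeros.
  x = 0: [0↦6, 1↦3, 2↦4, 3↦2, 4↦4, 5↦3, 6↦6]  zeros at y ∈ ∅
  x = 1: [0↦4, 1↦2, 2↦4, 3↦3, 4↦6, 5↦6, 6↦3]  zeros at y ∈ ∅
  x = 2: [0↦5, 1↦4, 2↦0, 3↦0, 4↦4, 5↦5, 6↦3]  zeros at y ∈ {2, 3}
  x = 3: [0↦2, 1↦2, 2↦6, 3↦0, 4↦5, 5↦0, 6↦6]  zeros at y ∈ {3, 5}
  x = 4: [0↦2, 1↦3, 2↦1, 3↦3, 4↦2, 5↦5, 6↦5]  zeros at y ∈ ∅
  x = 5: [0↦5, 1↦0, 2↦6, 3↦2, 4↦2, 5↦6, 6↦0]  zeros at y ∈ {1, 6}
  x = 6: [0↦4, 1↦0, 2↦0, 3↦4, 4↦5, 5↦3, 6↦5]  zeros at y ∈ {1, 2}
Collecting zeros: affine points = {(2, 2), (2, 3), (3, 3), (3, 5), (5, 1), (5, 6), (6, 1), (6, 2)}.
Total count |C(F_7)_aff| = 8.


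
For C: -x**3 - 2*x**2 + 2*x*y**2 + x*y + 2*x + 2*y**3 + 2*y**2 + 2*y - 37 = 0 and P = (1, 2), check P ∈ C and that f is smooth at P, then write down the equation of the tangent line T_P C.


Tangent line at P: 5*x + 43*y - 91 = 0.

Step 1: f(1, 2) = 0, so P lies on C.
Step 2: partial derivatives
  f_x(x, y) = -3*x**2 - 4*x + 2*y**2 + y + 2, f_y(x, y) = 4*x*y + x + 6*y**2 + 4*y + 2.
  f_x(P) = 5, f_y(P) = 43 (gradient nonzero, so P is smooth).
Step 3: tangent line at P: 5·(x − 1) + 43·(y − 2) = 0.
Expanding: 5*x + 43*y - 91 = 0.


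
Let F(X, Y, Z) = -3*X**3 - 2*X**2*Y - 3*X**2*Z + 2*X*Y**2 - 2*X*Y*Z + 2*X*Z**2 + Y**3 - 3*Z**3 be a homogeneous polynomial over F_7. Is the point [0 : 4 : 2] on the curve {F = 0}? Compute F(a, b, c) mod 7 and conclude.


F(0,4,2) ≡ 5 (mod 7); P is NOT on the curve.

Evaluate F(0, 4, 2) term-by-term (mod 7).
  -3*X**3 ↦ -3·0·1·1 = 0
  -2*X**2*Y ↦ -2·0·4·1 = 0
  -3*X**2*Z ↦ -3·0·1·2 = 0
  2*X*Y**2 ↦ 2·0·16·1 = 0
  -2*X*Y*Z ↦ -2·0·4·2 = 0
  2*X*Z**2 ↦ 2·0·1·4 = 0
  Y**3 ↦ 1·1·64·1 = 64
  -3*Z**3 ↦ -3·1·1·8 = -24
Sum: F(0, 4, 2) = (0) + (0) + (0) + (0) + (0) + (0) + (64) + (-24) = 40.
Reducing mod 7: 40 ≡ 5 (mod 7).
Since F(a, b, c) ≡ 5 ≠ 0 (mod 7), P does NOT lie on the curve.


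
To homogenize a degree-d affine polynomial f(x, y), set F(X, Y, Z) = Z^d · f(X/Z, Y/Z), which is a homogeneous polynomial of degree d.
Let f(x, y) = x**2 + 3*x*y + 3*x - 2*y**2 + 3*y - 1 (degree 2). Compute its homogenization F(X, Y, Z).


F(X, Y, Z) = X**2 + 3*X*Y + 3*X*Z - 2*Y**2 + 3*Y*Z - Z**2

deg(f) = 2.
Substitute x = X/Z, y = Y/Z into f, then multiply by Z^2.
  monomial 1·x^2·y^0 ↦ 1·X^2·Y^0·Z^0.
  monomial 3·x^1·y^1 ↦ 3·X^1·Y^1·Z^0.
  monomial 3·x^1·y^0 ↦ 3·X^1·Y^0·Z^1.
  monomial -2·x^0·y^2 ↦ -2·X^0·Y^2·Z^0.
  monomial 3·x^0·y^1 ↦ 3·X^0·Y^1·Z^1.
  monomial -1·x^0·y^0 ↦ -1·X^0·Y^0·Z^2.
Collecting: F(X, Y, Z) = X**2 + 3*X*Y + 3*X*Z - 2*Y**2 + 3*Y*Z - Z**2.


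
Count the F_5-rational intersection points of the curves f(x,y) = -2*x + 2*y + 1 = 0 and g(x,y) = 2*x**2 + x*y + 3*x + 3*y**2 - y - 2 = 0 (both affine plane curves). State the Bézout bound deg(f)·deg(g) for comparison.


Common zeros: {(1, 3), (3, 0)}; count = 2; Bézout bound = 2.

deg(f) = 1, deg(g) = 2, so Bézout bound = 2.
Scan x ∈ F_5. For each x, list the y ∈ F_5 with f(x, y) ≡ 0 and those with g(x, y) ≡ 0 (mod 5); the common zeros in that column are the intersection.
  x = 0: f ≡ 0 at y ∈ {2}; g ≡ 0 at y ∈ {1}; common: ∅.
  x = 1: f ≡ 0 at y ∈ {3}; g ≡ 0 at y ∈ {2, 3}; common: {3}.
  x = 2: f ≡ 0 at y ∈ {4}; g ≡ 0 at y ∈ ∅; common: ∅.
  x = 3: f ≡ 0 at y ∈ {0}; g ≡ 0 at y ∈ {0, 1}; common: {0}.
  x = 4: f ≡ 0 at y ∈ {1}; g ≡ 0 at y ∈ {2}; common: ∅.
Collecting: common zeros = {(1, 3), (3, 0)}, so the count is 2.
Comparison with the Bézout bound: 2 ≤ 2 = deg(f)·deg(g), as expected for curves with no common component (the bound is attained).


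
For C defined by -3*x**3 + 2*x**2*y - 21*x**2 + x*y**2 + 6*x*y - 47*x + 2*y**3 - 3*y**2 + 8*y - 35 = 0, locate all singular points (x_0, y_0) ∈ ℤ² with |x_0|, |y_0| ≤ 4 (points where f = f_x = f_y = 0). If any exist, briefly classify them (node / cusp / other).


Singular points: {(-2, 1)}; classification: node.

Compute partial derivatives:
  f_x = -9*x**2 + 4*x*y - 42*x + y**2 + 6*y - 47.
  f_y = 2*x**2 + 2*x*y + 6*x + 6*y**2 - 6*y + 8.
Scan x_0 ∈ {−4, ..., 4}. For each x_0, f_y(x_0, y) is a polynomial in y; find its integer roots y ∈ {−4, ..., 4}, then test f_x and f at those candidates.
  x = -4: f_y(-4, y) = 6*y**2 - 14*y + 16; no integer root y with |y| ≤ 4.
  x = -3: f_y(-3, y) = 6*y**2 - 12*y + 8; no integer root y with |y| ≤ 4.
  x = -2: f_y(-2, y) = 6*y**2 - 10*y + 4; vanishes at y ∈ {1}. (-2, 1): f_x = 0, f = 0 — SINGULAR.
  x = -1: f_y(-1, y) = 6*y**2 - 8*y + 4; no integer root y with |y| ≤ 4.
  x = 0: f_y(0, y) = 6*y**2 - 6*y + 8; no integer root y with |y| ≤ 4.
  x = 1: f_y(1, y) = 6*y**2 - 4*y + 16; no integer root y with |y| ≤ 4.
  x = 2: f_y(2, y) = 6*y**2 - 2*y + 28; no integer root y with |y| ≤ 4.
  x = 3: f_y(3, y) = 6*y**2 + 44; no integer root y with |y| ≤ 4.
  x = 4: f_y(4, y) = 6*y**2 + 2*y + 64; no integer root y with |y| ≤ 4.
Only singular point on the grid: (-2, 1).
Classify: substitute x = -2 + u, y = 1 + v and expand: f = -3*u**3 + 2*u**2*v - u**2 + u*v**2 + 2*v**3 + v**2.
No constant or linear terms (consistent with a singular point). Quadratic part: -u**2 + v**2. Cubic part: -3*u**3 + 2*u**2*v + u*v**2 + 2*v**3.
The quadratic part v**2 - u**2 = (v − u)(v + u) splits into two distinct linear factors, so there are two distinct tangent lines y − 1 = ±(x − -2) — this is a node (ordinary double point).
Classification: node.


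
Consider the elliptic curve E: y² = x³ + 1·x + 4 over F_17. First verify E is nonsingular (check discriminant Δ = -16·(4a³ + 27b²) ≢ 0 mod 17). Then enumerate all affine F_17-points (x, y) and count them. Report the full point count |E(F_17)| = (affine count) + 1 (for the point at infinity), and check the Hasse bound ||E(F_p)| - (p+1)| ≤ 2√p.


Affine points = {(0, 2), (0, 15), (3, 0), (4, 2), (4, 15), (5, 7), (5, 10), (13, 2), (13, 15), (14, 5), (14, 12), (16, 6), (16, 11)}; affine count = 13; |E(F_17)| = 14.

Discriminant check: Δ ∝ 4a³ + 27b² = 4·1³ + 27·4² = 4·1 + 27·16 ≡ 11 (mod 17). Nonzero ⇒ E is nonsingular.
For each x ∈ F_17, compute rhs = x³ + 1·x + 4 mod 17, then count y ∈ F_17 with y² ≡ rhs.
  x = 0: rhs = 4, matching y values: 2, 15 (2 points).
  x = 1: rhs = 6, matching y values: none (0 points).
  x = 2: rhs = 14, matching y values: none (0 points).
  x = 3: rhs = 0, matching y values: 0 (1 points).
  x = 4: rhs = 4, matching y values: 2, 15 (2 points).
  x = 5: rhs = 15, matching y values: 7, 10 (2 points).
  x = 6: rhs = 5, matching y values: none (0 points).
  x = 7: rhs = 14, matching y values: none (0 points).
  x = 8: rhs = 14, matching y values: none (0 points).
  x = 9: rhs = 11, matching y values: none (0 points).
  x = 10: rhs = 11, matching y values: none (0 points).
  x = 11: rhs = 3, matching y values: none (0 points).
  x = 12: rhs = 10, matching y values: none (0 points).
  x = 13: rhs = 4, matching y values: 2, 15 (2 points).
  x = 14: rhs = 8, matching y values: 5, 12 (2 points).
  x = 15: rhs = 11, matching y values: none (0 points).
  x = 16: rhs = 2, matching y values: 6, 11 (2 points).
Total affine count: 13.
Full point count |E(F_17)| = 13 + 1 = 14.
Hasse bound: |14 − (17+1)| = |-4| = 4 ≤ 2√17 ≈ 8.2462 ✓.


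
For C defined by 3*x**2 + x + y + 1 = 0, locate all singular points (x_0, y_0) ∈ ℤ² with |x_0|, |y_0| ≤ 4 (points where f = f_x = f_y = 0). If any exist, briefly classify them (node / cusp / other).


No singular points in the scanned grid; C is smooth there.

Compute partial derivatives:
  f_x = 6*x + 1.
  f_y = 1.
f_y = 1 is a nonzero constant, so f_y never vanishes: no point (x, y) can satisfy f = f_x = f_y = 0. In particular no (x, y) ∈ {−4, ..., 4}² is singular; the curve is smooth.


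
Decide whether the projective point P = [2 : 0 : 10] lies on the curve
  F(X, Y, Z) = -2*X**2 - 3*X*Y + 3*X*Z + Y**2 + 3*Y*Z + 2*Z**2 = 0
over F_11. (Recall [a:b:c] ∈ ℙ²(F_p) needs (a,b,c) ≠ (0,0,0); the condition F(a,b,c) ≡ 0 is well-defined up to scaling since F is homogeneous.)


F(2,0,10) ≡ 10 (mod 11); P is NOT on the curve.

Evaluate F(2, 0, 10) term-by-term (mod 11).
  -2*X**2 ↦ -2·4·1·1 = -8
  -3*X*Y ↦ -3·2·0·1 = 0
  3*X*Z ↦ 3·2·1·10 = 60
  Y**2 ↦ 1·1·0·1 = 0
  3*Y*Z ↦ 3·1·0·10 = 0
  2*Z**2 ↦ 2·1·1·100 = 200
Sum: F(2, 0, 10) = (-8) + (0) + (60) + (0) + (0) + (200) = 252.
Reducing mod 11: 252 ≡ 10 (mod 11).
Since F(a, b, c) ≡ 10 ≠ 0 (mod 11), P does NOT lie on the curve.


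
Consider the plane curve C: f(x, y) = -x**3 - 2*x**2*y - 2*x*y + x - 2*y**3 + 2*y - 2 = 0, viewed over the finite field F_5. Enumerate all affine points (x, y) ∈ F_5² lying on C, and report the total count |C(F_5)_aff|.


Affine F_5-points: {(0, 3), (2, 1), (3, 1), (4, 3)}; count = 4.

For each of the 25 pairs (x, y) ∈ F_5², evaluate f(x, y) mod 5. Record the zeros.
  x = 0: [0↦3, 1↦3, 2↦1, 3↦0, 4↦3]  zeros at y ∈ {3}
  x = 1: [0↦3, 1↦4, 2↦3, 3↦3, 4↦2]  zeros at y ∈ ∅
  x = 2: [0↦2, 1↦0, 2↦1, 3↦3, 4↦4]  zeros at y ∈ {1}
  x = 3: [0↦4, 1↦0, 2↦4, 3↦4, 4↦3]  zeros at y ∈ {1}
  x = 4: [0↦3, 1↦3, 2↦1, 3↦0, 4↦3]  zeros at y ∈ {3}
Collecting zeros: affine points = {(0, 3), (2, 1), (3, 1), (4, 3)}.
Total count |C(F_5)_aff| = 4.


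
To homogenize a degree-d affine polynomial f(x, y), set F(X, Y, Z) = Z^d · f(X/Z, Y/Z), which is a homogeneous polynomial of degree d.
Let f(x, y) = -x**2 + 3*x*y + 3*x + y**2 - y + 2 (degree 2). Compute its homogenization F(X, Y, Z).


F(X, Y, Z) = -X**2 + 3*X*Y + 3*X*Z + Y**2 - Y*Z + 2*Z**2

deg(f) = 2.
Substitute x = X/Z, y = Y/Z into f, then multiply by Z^2.
  monomial -1·x^2·y^0 ↦ -1·X^2·Y^0·Z^0.
  monomial 3·x^1·y^1 ↦ 3·X^1·Y^1·Z^0.
  monomial 3·x^1·y^0 ↦ 3·X^1·Y^0·Z^1.
  monomial 1·x^0·y^2 ↦ 1·X^0·Y^2·Z^0.
  monomial -1·x^0·y^1 ↦ -1·X^0·Y^1·Z^1.
  monomial 2·x^0·y^0 ↦ 2·X^0·Y^0·Z^2.
Collecting: F(X, Y, Z) = -X**2 + 3*X*Y + 3*X*Z + Y**2 - Y*Z + 2*Z**2.


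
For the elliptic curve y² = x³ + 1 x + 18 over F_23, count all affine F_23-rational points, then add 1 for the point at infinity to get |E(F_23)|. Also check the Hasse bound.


Affine points = {(0, 8), (0, 15), (3, 5), (3, 18), (7, 0), (8, 3), (8, 20), (10, 4), (10, 19), (11, 7), (11, 16), (14, 4), (14, 19), (15, 2), (15, 21), (16, 6), (16, 17), (17, 7), (17, 16), (18, 7), (18, 16), (21, 10), (21, 13), (22, 4), (22, 19)}; affine count = 25; |E(F_23)| = 26.

Discriminant check: Δ ∝ 4a³ + 27b² = 4·1³ + 27·18² = 4·1 + 27·324 ≡ 12 (mod 23). Nonzero ⇒ E is nonsingular.
For each x ∈ F_23, compute rhs = x³ + 1·x + 18 mod 23, then count y ∈ F_23 with y² ≡ rhs.
  x = 0: rhs = 18, matching y values: 8, 15 (2 points).
  x = 1: rhs = 20, matching y values: none (0 points).
  x = 2: rhs = 5, matching y values: none (0 points).
  x = 3: rhs = 2, matching y values: 5, 18 (2 points).
  x = 4: rhs = 17, matching y values: none (0 points).
  x = 5: rhs = 10, matching y values: none (0 points).
  x = 6: rhs = 10, matching y values: none (0 points).
  x = 7: rhs = 0, matching y values: 0 (1 points).
  x = 8: rhs = 9, matching y values: 3, 20 (2 points).
  x = 9: rhs = 20, matching y values: none (0 points).
  x = 10: rhs = 16, matching y values: 4, 19 (2 points).
  x = 11: rhs = 3, matching y values: 7, 16 (2 points).
  x = 12: rhs = 10, matching y values: none (0 points).
  x = 13: rhs = 20, matching y values: none (0 points).
  x = 14: rhs = 16, matching y values: 4, 19 (2 points).
  x = 15: rhs = 4, matching y values: 2, 21 (2 points).
  x = 16: rhs = 13, matching y values: 6, 17 (2 points).
  x = 17: rhs = 3, matching y values: 7, 16 (2 points).
  x = 18: rhs = 3, matching y values: 7, 16 (2 points).
  x = 19: rhs = 19, matching y values: none (0 points).
  x = 20: rhs = 11, matching y values: none (0 points).
  x = 21: rhs = 8, matching y values: 10, 13 (2 points).
  x = 22: rhs = 16, matching y values: 4, 19 (2 points).
Total affine count: 25.
Full point count |E(F_23)| = 25 + 1 = 26.
Hasse bound: |26 − (23+1)| = |2| = 2 ≤ 2√23 ≈ 9.5917 ✓.


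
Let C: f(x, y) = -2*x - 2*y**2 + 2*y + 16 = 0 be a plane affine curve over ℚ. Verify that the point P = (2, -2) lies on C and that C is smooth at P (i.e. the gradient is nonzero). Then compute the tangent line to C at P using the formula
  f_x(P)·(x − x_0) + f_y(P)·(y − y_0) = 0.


Tangent line at P: -2*x + 10*y + 24 = 0.

Step 1: f(2, -2) = 0, so P lies on C.
Step 2: partial derivatives
  f_x(x, y) = -2, f_y(x, y) = 2 - 4*y.
  f_x(P) = -2, f_y(P) = 10 (gradient nonzero, so P is smooth).
Step 3: tangent line at P: -2·(x − 2) + 10·(y − -2) = 0.
Expanding: -2*x + 10*y + 24 = 0.


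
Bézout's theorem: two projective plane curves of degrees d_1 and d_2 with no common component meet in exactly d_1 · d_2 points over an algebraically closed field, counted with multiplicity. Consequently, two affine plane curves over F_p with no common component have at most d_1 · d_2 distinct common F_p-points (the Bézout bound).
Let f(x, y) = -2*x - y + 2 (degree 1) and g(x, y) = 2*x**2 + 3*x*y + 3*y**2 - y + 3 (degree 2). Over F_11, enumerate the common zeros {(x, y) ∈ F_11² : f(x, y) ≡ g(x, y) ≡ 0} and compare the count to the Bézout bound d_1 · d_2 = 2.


Common zeros: {(4, 5), (9, 6)}; count = 2; Bézout bound = 2.

deg(f) = 1, deg(g) = 2, so Bézout bound = 2.
Scan x ∈ F_11. For each x, list the y ∈ F_11 with f(x, y) ≡ 0 and those with g(x, y) ≡ 0 (mod 11); the common zeros in that column are the intersection.
  x = 0: f ≡ 0 at y ∈ {2}; g ≡ 0 at y ∈ {7, 8}; common: ∅.
  x = 1: f ≡ 0 at y ∈ {0}; g ≡ 0 at y ∈ ∅; common: ∅.
  x = 2: f ≡ 0 at y ∈ {9}; g ≡ 0 at y ∈ {0, 2}; common: ∅.
  x = 3: f ≡ 0 at y ∈ {7}; g ≡ 0 at y ∈ ∅; common: ∅.
  x = 4: f ≡ 0 at y ∈ {5}; g ≡ 0 at y ∈ {5, 6}; common: {5}.
  x = 5: f ≡ 0 at y ∈ {3}; g ≡ 0 at y ∈ {5}; common: ∅.
  x = 6: f ≡ 0 at y ∈ {1}; g ≡ 0 at y ∈ {2, 7}; common: ∅.
  x = 7: f ≡ 0 at y ∈ {10}; g ≡ 0 at y ∈ ∅; common: ∅.
  x = 8: f ≡ 0 at y ∈ {8}; g ≡ 0 at y ∈ ∅; common: ∅.
  x = 9: f ≡ 0 at y ∈ {6}; g ≡ 0 at y ∈ {0, 6}; common: {6}.
  x = 10: f ≡ 0 at y ∈ {4}; g ≡ 0 at y ∈ {8}; common: ∅.
Collecting: common zeros = {(4, 5), (9, 6)}, so the count is 2.
Comparison with the Bézout bound: 2 ≤ 2 = deg(f)·deg(g), as expected for curves with no common component (the bound is attained).


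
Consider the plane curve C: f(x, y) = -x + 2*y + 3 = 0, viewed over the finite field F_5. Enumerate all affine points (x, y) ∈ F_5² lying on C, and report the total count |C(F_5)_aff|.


Affine F_5-points: {(0, 1), (1, 4), (2, 2), (3, 0), (4, 3)}; count = 5.

For each of the 25 pairs (x, y) ∈ F_5², evaluate f(x, y) mod 5. Record the zeros.
  x = 0: [0↦3, 1↦0, 2↦2, 3↦4, 4↦1]  zeros at y ∈ {1}
  x = 1: [0↦2, 1↦4, 2↦1, 3↦3, 4↦0]  zeros at y ∈ {4}
  x = 2: [0↦1, 1↦3, 2↦0, 3↦2, 4↦4]  zeros at y ∈ {2}
  x = 3: [0↦0, 1↦2, 2↦4, 3↦1, 4↦3]  zeros at y ∈ {0}
  x = 4: [0↦4, 1↦1, 2↦3, 3↦0, 4↦2]  zeros at y ∈ {3}
Collecting zeros: affine points = {(0, 1), (1, 4), (2, 2), (3, 0), (4, 3)}.
Total count |C(F_5)_aff| = 5.


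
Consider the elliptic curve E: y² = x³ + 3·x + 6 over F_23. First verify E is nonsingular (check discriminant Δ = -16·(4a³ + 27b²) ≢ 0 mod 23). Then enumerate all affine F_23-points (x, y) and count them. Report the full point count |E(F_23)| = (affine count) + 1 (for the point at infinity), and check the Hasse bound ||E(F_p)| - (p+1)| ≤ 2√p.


Affine points = {(0, 11), (0, 12), (4, 6), (4, 17), (5, 10), (5, 13), (7, 5), (7, 18), (8, 6), (8, 17), (9, 7), (9, 16), (10, 1), (10, 22), (11, 6), (11, 17), (14, 3), (14, 20), (17, 5), (17, 18), (18, 2), (18, 21), (20, 4), (20, 19), (22, 5), (22, 18)}; affine count = 26; |E(F_23)| = 27.

Discriminant check: Δ ∝ 4a³ + 27b² = 4·3³ + 27·6² = 4·27 + 27·36 ≡ 22 (mod 23). Nonzero ⇒ E is nonsingular.
For each x ∈ F_23, compute rhs = x³ + 3·x + 6 mod 23, then count y ∈ F_23 with y² ≡ rhs.
  x = 0: rhs = 6, matching y values: 11, 12 (2 points).
  x = 1: rhs = 10, matching y values: none (0 points).
  x = 2: rhs = 20, matching y values: none (0 points).
  x = 3: rhs = 19, matching y values: none (0 points).
  x = 4: rhs = 13, matching y values: 6, 17 (2 points).
  x = 5: rhs = 8, matching y values: 10, 13 (2 points).
  x = 6: rhs = 10, matching y values: none (0 points).
  x = 7: rhs = 2, matching y values: 5, 18 (2 points).
  x = 8: rhs = 13, matching y values: 6, 17 (2 points).
  x = 9: rhs = 3, matching y values: 7, 16 (2 points).
  x = 10: rhs = 1, matching y values: 1, 22 (2 points).
  x = 11: rhs = 13, matching y values: 6, 17 (2 points).
  x = 12: rhs = 22, matching y values: none (0 points).
  x = 13: rhs = 11, matching y values: none (0 points).
  x = 14: rhs = 9, matching y values: 3, 20 (2 points).
  x = 15: rhs = 22, matching y values: none (0 points).
  x = 16: rhs = 10, matching y values: none (0 points).
  x = 17: rhs = 2, matching y values: 5, 18 (2 points).
  x = 18: rhs = 4, matching y values: 2, 21 (2 points).
  x = 19: rhs = 22, matching y values: none (0 points).
  x = 20: rhs = 16, matching y values: 4, 19 (2 points).
  x = 21: rhs = 15, matching y values: none (0 points).
  x = 22: rhs = 2, matching y values: 5, 18 (2 points).
Total affine count: 26.
Full point count |E(F_23)| = 26 + 1 = 27.
Hasse bound: |27 − (23+1)| = |3| = 3 ≤ 2√23 ≈ 9.5917 ✓.


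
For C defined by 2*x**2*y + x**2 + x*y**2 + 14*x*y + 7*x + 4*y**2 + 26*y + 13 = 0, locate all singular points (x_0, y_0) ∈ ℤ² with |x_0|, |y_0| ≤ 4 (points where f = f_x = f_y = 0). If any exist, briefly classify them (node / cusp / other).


Singular points: {(-3, -1)}; classification: node.

Compute partial derivatives:
  f_x = 4*x*y + 2*x + y**2 + 14*y + 7.
  f_y = 2*x**2 + 2*x*y + 14*x + 8*y + 26.
Scan x_0 ∈ {−4, ..., 4}. For each x_0, f_y(x_0, y) is a polynomial in y; find its integer roots y ∈ {−4, ..., 4}, then test f_x and f at those candidates.
  x = -4: f_y(-4, y) = 2; no integer root y with |y| ≤ 4.
  x = -3: f_y(-3, y) = 2*y + 2; vanishes at y ∈ {-1}. (-3, -1): f_x = 0, f = 0 — SINGULAR.
  x = -2: f_y(-2, y) = 4*y + 6; no integer root y with |y| ≤ 4.
  x = -1: f_y(-1, y) = 6*y + 14; no integer root y with |y| ≤ 4.
  x = 0: f_y(0, y) = 8*y + 26; no integer root y with |y| ≤ 4.
  x = 1: f_y(1, y) = 10*y + 42; no integer root y with |y| ≤ 4.
  x = 2: f_y(2, y) = 12*y + 62; no integer root y with |y| ≤ 4.
  x = 3: f_y(3, y) = 14*y + 86; no integer root y with |y| ≤ 4.
  x = 4: f_y(4, y) = 16*y + 114; no integer root y with |y| ≤ 4.
Only singular point on the grid: (-3, -1).
Classify: substitute x = -3 + u, y = -1 + v and expand: f = 2*u**2*v - u**2 + u*v**2 + v**2.
No constant or linear terms (consistent with a singular point). Quadratic part: -u**2 + v**2. Cubic part: 2*u**2*v + u*v**2.
The quadratic part v**2 - u**2 = (v − u)(v + u) splits into two distinct linear factors, so there are two distinct tangent lines y − -1 = ±(x − -3) — this is a node (ordinary double point).
Classification: node.


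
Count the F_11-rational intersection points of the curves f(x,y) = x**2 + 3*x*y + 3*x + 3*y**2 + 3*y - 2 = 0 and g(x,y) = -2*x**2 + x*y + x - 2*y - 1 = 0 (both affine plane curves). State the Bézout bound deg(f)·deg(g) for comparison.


Common zeros: {(0, 5), (5, 8)}; count = 2; Bézout bound = 4.

deg(f) = 2, deg(g) = 2, so Bézout bound = 4.
Scan x ∈ F_11. For each x, list the y ∈ F_11 with f(x, y) ≡ 0 and those with g(x, y) ≡ 0 (mod 11); the common zeros in that column are the intersection.
  x = 0: f ≡ 0 at y ∈ {5}; g ≡ 0 at y ∈ {5}; common: {5}.
  x = 1: f ≡ 0 at y ∈ {1, 8}; g ≡ 0 at y ∈ {9}; common: ∅.
  x = 2: f ≡ 0 at y ∈ ∅; g ≡ 0 at y ∈ ∅; common: ∅.
  x = 3: f ≡ 0 at y ∈ ∅; g ≡ 0 at y ∈ {5}; common: ∅.
  x = 4: f ≡ 0 at y ∈ {1, 5}; g ≡ 0 at y ∈ {9}; common: ∅.
  x = 5: f ≡ 0 at y ∈ {8}; g ≡ 0 at y ∈ {8}; common: {8}.
  x = 6: f ≡ 0 at y ∈ {6, 9}; g ≡ 0 at y ∈ {3}; common: ∅.
  x = 7: f ≡ 0 at y ∈ ∅; g ≡ 0 at y ∈ {3}; common: ∅.
  x = 8: f ≡ 0 at y ∈ {4, 9}; g ≡ 0 at y ∈ {0}; common: ∅.
  x = 9: f ≡ 0 at y ∈ ∅; g ≡ 0 at y ∈ {0}; common: ∅.
  x = 10: f ≡ 0 at y ∈ {4, 7}; g ≡ 0 at y ∈ {6}; common: ∅.
Collecting: common zeros = {(0, 5), (5, 8)}, so the count is 2.
Comparison with the Bézout bound: 2 ≤ 4 = deg(f)·deg(g), as expected for curves with no common component (the affine F_11-count falls short of the bound because intersections may lie at infinity, over extension fields, or carry multiplicity).


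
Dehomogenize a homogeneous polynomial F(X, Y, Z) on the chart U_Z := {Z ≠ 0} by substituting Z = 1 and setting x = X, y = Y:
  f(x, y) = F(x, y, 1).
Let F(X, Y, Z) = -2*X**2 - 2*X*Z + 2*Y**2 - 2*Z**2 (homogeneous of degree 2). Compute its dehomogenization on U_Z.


f(x, y) = -2*x**2 - 2*x + 2*y**2 - 2

On U_Z we set Z = 1. Each monomial c·X^i·Y^j·Z^k in F becomes c·x^i·y^j·1^k = c·x^i·y^j.
Substituting Z = 1: F(X, Y, 1) = -2*x**2 - 2*x + 2*y**2 - 2.
Note: deg(f) ≤ deg(F) = 2; strict inequality happens when F is divisible by Z (lost terms).


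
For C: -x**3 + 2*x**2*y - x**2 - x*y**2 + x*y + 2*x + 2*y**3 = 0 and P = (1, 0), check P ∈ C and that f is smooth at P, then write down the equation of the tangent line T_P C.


Tangent line at P: -3*x + 3*y + 3 = 0.

Step 1: f(1, 0) = 0, so P lies on C.
Step 2: partial derivatives
  f_x(x, y) = -3*x**2 + 4*x*y - 2*x - y**2 + y + 2, f_y(x, y) = 2*x**2 - 2*x*y + x + 6*y**2.
  f_x(P) = -3, f_y(P) = 3 (gradient nonzero, so P is smooth).
Step 3: tangent line at P: -3·(x − 1) + 3·(y − 0) = 0.
Expanding: -3*x + 3*y + 3 = 0.


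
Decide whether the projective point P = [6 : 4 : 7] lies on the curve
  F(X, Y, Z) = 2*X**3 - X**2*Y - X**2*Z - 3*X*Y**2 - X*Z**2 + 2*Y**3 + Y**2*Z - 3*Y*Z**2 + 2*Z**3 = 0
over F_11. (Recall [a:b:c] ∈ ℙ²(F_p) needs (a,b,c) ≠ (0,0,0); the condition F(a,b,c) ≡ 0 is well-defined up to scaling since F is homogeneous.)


F(6,4,7) ≡ 1 (mod 11); P is NOT on the curve.

Evaluate F(6, 4, 7) term-by-term (mod 11).
  2*X**3 ↦ 2·216·1·1 = 432
  -X**2*Y ↦ -1·36·4·1 = -144
  -X**2*Z ↦ -1·36·1·7 = -252
  -3*X*Y**2 ↦ -3·6·16·1 = -288
  -X*Z**2 ↦ -1·6·1·49 = -294
  2*Y**3 ↦ 2·1·64·1 = 128
  Y**2*Z ↦ 1·1·16·7 = 112
  -3*Y*Z**2 ↦ -3·1·4·49 = -588
  2*Z**3 ↦ 2·1·1·343 = 686
Sum: F(6, 4, 7) = (432) + (-144) + (-252) + (-288) + (-294) + (128) + (112) + (-588) + (686) = -208.
Reducing mod 11: -208 ≡ 1 (mod 11).
Since F(a, b, c) ≡ 1 ≠ 0 (mod 11), P does NOT lie on the curve.


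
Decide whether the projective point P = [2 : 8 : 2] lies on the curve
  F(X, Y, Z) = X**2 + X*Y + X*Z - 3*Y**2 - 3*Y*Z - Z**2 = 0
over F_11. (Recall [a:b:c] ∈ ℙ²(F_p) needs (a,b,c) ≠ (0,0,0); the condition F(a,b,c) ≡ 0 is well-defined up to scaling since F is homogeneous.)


F(2,8,2) ≡ 0 (mod 11); P is on the curve.

Evaluate F(2, 8, 2) term-by-term (mod 11).
  X**2 ↦ 1·4·1·1 = 4
  X*Y ↦ 1·2·8·1 = 16
  X*Z ↦ 1·2·1·2 = 4
  -3*Y**2 ↦ -3·1·64·1 = -192
  -3*Y*Z ↦ -3·1·8·2 = -48
  -Z**2 ↦ -1·1·1·4 = -4
Sum: F(2, 8, 2) = (4) + (16) + (4) + (-192) + (-48) + (-4) = -220.
Reducing mod 11: -220 ≡ 0 (mod 11).
Since F(a, b, c) ≡ 0 (mod 11), P lies on the curve.


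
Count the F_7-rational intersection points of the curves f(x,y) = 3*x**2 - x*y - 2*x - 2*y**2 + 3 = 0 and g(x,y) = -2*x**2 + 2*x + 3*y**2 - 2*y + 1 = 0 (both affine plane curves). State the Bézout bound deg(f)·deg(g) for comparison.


Common zeros: ∅; count = 0; Bézout bound = 4.

deg(f) = 2, deg(g) = 2, so Bézout bound = 4.
Scan x ∈ F_7. For each x, list the y ∈ F_7 with f(x, y) ≡ 0 and those with g(x, y) ≡ 0 (mod 7); the common zeros in that column are the intersection.
  x = 0: f ≡ 0 at y ∈ ∅; g ≡ 0 at y ∈ ∅; common: ∅.
  x = 1: f ≡ 0 at y ∈ ∅; g ≡ 0 at y ∈ ∅; common: ∅.
  x = 2: f ≡ 0 at y ∈ {1, 5}; g ≡ 0 at y ∈ ∅; common: ∅.
  x = 3: f ≡ 0 at y ∈ ∅; g ≡ 0 at y ∈ ∅; common: ∅.
  x = 4: f ≡ 0 at y ∈ ∅; g ≡ 0 at y ∈ {5}; common: ∅.
  x = 5: f ≡ 0 at y ∈ {3, 5}; g ≡ 0 at y ∈ ∅; common: ∅.
  x = 6: f ≡ 0 at y ∈ {1, 3}; g ≡ 0 at y ∈ ∅; common: ∅.
Collecting: common zeros = ∅, so the count is 0.
Comparison with the Bézout bound: 0 ≤ 4 = deg(f)·deg(g), as expected for curves with no common component (the affine F_7-count falls short of the bound because intersections may lie at infinity, over extension fields, or carry multiplicity).


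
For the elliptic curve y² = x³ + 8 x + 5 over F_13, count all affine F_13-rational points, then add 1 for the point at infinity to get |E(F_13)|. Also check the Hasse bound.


Affine points = {(1, 1), (1, 12), (2, 4), (2, 9), (3, 2), (3, 11), (4, 6), (4, 7), (5, 1), (5, 12), (6, 3), (6, 10), (7, 1), (7, 12), (8, 3), (8, 10), (9, 0), (12, 3), (12, 10)}; affine count = 19; |E(F_13)| = 20.

Discriminant check: Δ ∝ 4a³ + 27b² = 4·8³ + 27·5² = 4·512 + 27·25 ≡ 6 (mod 13). Nonzero ⇒ E is nonsingular.
For each x ∈ F_13, compute rhs = x³ + 8·x + 5 mod 13, then count y ∈ F_13 with y² ≡ rhs.
  x = 0: rhs = 5, matching y values: none (0 points).
  x = 1: rhs = 1, matching y values: 1, 12 (2 points).
  x = 2: rhs = 3, matching y values: 4, 9 (2 points).
  x = 3: rhs = 4, matching y values: 2, 11 (2 points).
  x = 4: rhs = 10, matching y values: 6, 7 (2 points).
  x = 5: rhs = 1, matching y values: 1, 12 (2 points).
  x = 6: rhs = 9, matching y values: 3, 10 (2 points).
  x = 7: rhs = 1, matching y values: 1, 12 (2 points).
  x = 8: rhs = 9, matching y values: 3, 10 (2 points).
  x = 9: rhs = 0, matching y values: 0 (1 points).
  x = 10: rhs = 6, matching y values: none (0 points).
  x = 11: rhs = 7, matching y values: none (0 points).
  x = 12: rhs = 9, matching y values: 3, 10 (2 points).
Total affine count: 19.
Full point count |E(F_13)| = 19 + 1 = 20.
Hasse bound: |20 − (13+1)| = |6| = 6 ≤ 2√13 ≈ 7.2111 ✓.


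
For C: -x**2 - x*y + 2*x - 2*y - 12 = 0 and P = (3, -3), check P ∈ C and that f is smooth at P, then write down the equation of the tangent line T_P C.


Tangent line at P: -x - 5*y - 12 = 0.

Step 1: f(3, -3) = 0, so P lies on C.
Step 2: partial derivatives
  f_x(x, y) = -2*x - y + 2, f_y(x, y) = -x - 2.
  f_x(P) = -1, f_y(P) = -5 (gradient nonzero, so P is smooth).
Step 3: tangent line at P: -1·(x − 3) + -5·(y − -3) = 0.
Expanding: -x - 5*y - 12 = 0.


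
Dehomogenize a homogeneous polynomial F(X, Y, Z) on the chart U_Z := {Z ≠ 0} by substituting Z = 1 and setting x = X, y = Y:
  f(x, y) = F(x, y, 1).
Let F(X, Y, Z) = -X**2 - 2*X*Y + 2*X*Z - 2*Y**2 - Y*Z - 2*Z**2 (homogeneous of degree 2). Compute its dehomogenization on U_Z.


f(x, y) = -x**2 - 2*x*y + 2*x - 2*y**2 - y - 2

On U_Z we set Z = 1. Each monomial c·X^i·Y^j·Z^k in F becomes c·x^i·y^j·1^k = c·x^i·y^j.
Substituting Z = 1: F(X, Y, 1) = -x**2 - 2*x*y + 2*x - 2*y**2 - y - 2.
Note: deg(f) ≤ deg(F) = 2; strict inequality happens when F is divisible by Z (lost terms).


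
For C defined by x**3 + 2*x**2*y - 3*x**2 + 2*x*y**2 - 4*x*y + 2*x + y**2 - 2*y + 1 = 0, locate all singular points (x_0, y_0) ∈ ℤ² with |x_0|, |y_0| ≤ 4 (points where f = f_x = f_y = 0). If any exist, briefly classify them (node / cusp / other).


Singular points: {(0, 1)}; classification: node.

Compute partial derivatives:
  f_x = 3*x**2 + 4*x*y - 6*x + 2*y**2 - 4*y + 2.
  f_y = 2*x**2 + 4*x*y - 4*x + 2*y - 2.
Scan x_0 ∈ {−4, ..., 4}. For each x_0, f_y(x_0, y) is a polynomial in y; find its integer roots y ∈ {−4, ..., 4}, then test f_x and f at those candidates.
  x = -4: f_y(-4, y) = 46 - 14*y; no integer root y with |y| ≤ 4.
  x = -3: f_y(-3, y) = 28 - 10*y; no integer root y with |y| ≤ 4.
  x = -2: f_y(-2, y) = 14 - 6*y; no integer root y with |y| ≤ 4.
  x = -1: f_y(-1, y) = 4 - 2*y; vanishes at y ∈ {2}. (-1, 2): f_x = 3 ≠ 0.
  x = 0: f_y(0, y) = 2*y - 2; vanishes at y ∈ {1}. (0, 1): f_x = 0, f = 0 — SINGULAR.
  x = 1: f_y(1, y) = 6*y - 4; no integer root y with |y| ≤ 4.
  x = 2: f_y(2, y) = 10*y - 2; no integer root y with |y| ≤ 4.
  x = 3: f_y(3, y) = 14*y + 4; no integer root y with |y| ≤ 4.
  x = 4: f_y(4, y) = 18*y + 14; no integer root y with |y| ≤ 4.
Only singular point on the grid: (0, 1).
Classify: substitute x = 0 + u, y = 1 + v and expand: f = u**3 + 2*u**2*v - u**2 + 2*u*v**2 + v**2.
No constant or linear terms (consistent with a singular point). Quadratic part: -u**2 + v**2. Cubic part: u**3 + 2*u**2*v + 2*u*v**2.
The quadratic part v**2 - u**2 = (v − u)(v + u) splits into two distinct linear factors, so there are two distinct tangent lines y − 1 = ±(x − 0) — this is a node (ordinary double point).
Classification: node.


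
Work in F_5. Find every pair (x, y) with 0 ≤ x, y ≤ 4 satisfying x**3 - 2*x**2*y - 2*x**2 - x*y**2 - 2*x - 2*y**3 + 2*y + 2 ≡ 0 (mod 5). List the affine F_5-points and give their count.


Affine F_5-points: {(0, 2), (1, 4), (3, 0), (3, 2), (3, 4), (4, 1)}; count = 6.

For each of the 25 pairs (x, y) ∈ F_5², evaluate f(x, y) mod 5. Record the zeros.
  x = 0: [0↦2, 1↦2, 2↦0, 3↦4, 4↦2]  zeros at y ∈ {2}
  x = 1: [0↦4, 1↦1, 2↦4, 3↦1, 4↦0]  zeros at y ∈ {4}
  x = 2: [0↦3, 1↦3, 2↦2, 3↦3, 4↦4]  zeros at y ∈ ∅
  x = 3: [0↦0, 1↦4, 2↦0, 3↦1, 4↦0]  zeros at y ∈ {0, 2, 4}
  x = 4: [0↦1, 1↦0, 2↦4, 3↦1, 4↦4]  zeros at y ∈ {1}
Collecting zeros: affine points = {(0, 2), (1, 4), (3, 0), (3, 2), (3, 4), (4, 1)}.
Total count |C(F_5)_aff| = 6.


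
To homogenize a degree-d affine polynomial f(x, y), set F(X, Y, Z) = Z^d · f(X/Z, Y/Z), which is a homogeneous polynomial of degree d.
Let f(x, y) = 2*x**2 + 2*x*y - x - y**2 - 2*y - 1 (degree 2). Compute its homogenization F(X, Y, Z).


F(X, Y, Z) = 2*X**2 + 2*X*Y - X*Z - Y**2 - 2*Y*Z - Z**2

deg(f) = 2.
Substitute x = X/Z, y = Y/Z into f, then multiply by Z^2.
  monomial 2·x^2·y^0 ↦ 2·X^2·Y^0·Z^0.
  monomial 2·x^1·y^1 ↦ 2·X^1·Y^1·Z^0.
  monomial -1·x^1·y^0 ↦ -1·X^1·Y^0·Z^1.
  monomial -1·x^0·y^2 ↦ -1·X^0·Y^2·Z^0.
  monomial -2·x^0·y^1 ↦ -2·X^0·Y^1·Z^1.
  monomial -1·x^0·y^0 ↦ -1·X^0·Y^0·Z^2.
Collecting: F(X, Y, Z) = 2*X**2 + 2*X*Y - X*Z - Y**2 - 2*Y*Z - Z**2.


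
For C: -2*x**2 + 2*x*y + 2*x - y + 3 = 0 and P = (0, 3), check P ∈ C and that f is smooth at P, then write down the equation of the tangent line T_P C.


Tangent line at P: 8*x - y + 3 = 0.

Step 1: f(0, 3) = 0, so P lies on C.
Step 2: partial derivatives
  f_x(x, y) = -4*x + 2*y + 2, f_y(x, y) = 2*x - 1.
  f_x(P) = 8, f_y(P) = -1 (gradient nonzero, so P is smooth).
Step 3: tangent line at P: 8·(x − 0) + -1·(y − 3) = 0.
Expanding: 8*x - y + 3 = 0.


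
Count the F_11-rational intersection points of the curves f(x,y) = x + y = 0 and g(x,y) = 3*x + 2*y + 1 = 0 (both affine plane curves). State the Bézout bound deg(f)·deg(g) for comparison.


Common zeros: {(10, 1)}; count = 1; Bézout bound = 1.

deg(f) = 1, deg(g) = 1, so Bézout bound = 1.
Scan x ∈ F_11. For each x, list the y ∈ F_11 with f(x, y) ≡ 0 and those with g(x, y) ≡ 0 (mod 11); the common zeros in that column are the intersection.
  x = 0: f ≡ 0 at y ∈ {0}; g ≡ 0 at y ∈ {5}; common: ∅.
  x = 1: f ≡ 0 at y ∈ {10}; g ≡ 0 at y ∈ {9}; common: ∅.
  x = 2: f ≡ 0 at y ∈ {9}; g ≡ 0 at y ∈ {2}; common: ∅.
  x = 3: f ≡ 0 at y ∈ {8}; g ≡ 0 at y ∈ {6}; common: ∅.
  x = 4: f ≡ 0 at y ∈ {7}; g ≡ 0 at y ∈ {10}; common: ∅.
  x = 5: f ≡ 0 at y ∈ {6}; g ≡ 0 at y ∈ {3}; common: ∅.
  x = 6: f ≡ 0 at y ∈ {5}; g ≡ 0 at y ∈ {7}; common: ∅.
  x = 7: f ≡ 0 at y ∈ {4}; g ≡ 0 at y ∈ {0}; common: ∅.
  x = 8: f ≡ 0 at y ∈ {3}; g ≡ 0 at y ∈ {4}; common: ∅.
  x = 9: f ≡ 0 at y ∈ {2}; g ≡ 0 at y ∈ {8}; common: ∅.
  x = 10: f ≡ 0 at y ∈ {1}; g ≡ 0 at y ∈ {1}; common: {1}.
Collecting: common zeros = {(10, 1)}, so the count is 1.
Comparison with the Bézout bound: 1 ≤ 1 = deg(f)·deg(g), as expected for curves with no common component (the bound is attained).


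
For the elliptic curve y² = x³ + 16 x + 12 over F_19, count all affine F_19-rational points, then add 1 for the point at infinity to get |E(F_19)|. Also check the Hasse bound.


Affine points = {(3, 7), (3, 12), (4, 8), (4, 11), (6, 1), (6, 18), (7, 7), (7, 12), (8, 5), (8, 14), (9, 7), (9, 12), (13, 2), (13, 17), (14, 4), (14, 15), (15, 6), (15, 13)}; affine count = 18; |E(F_19)| = 19.

Discriminant check: Δ ∝ 4a³ + 27b² = 4·16³ + 27·12² = 4·4096 + 27·144 ≡ 18 (mod 19). Nonzero ⇒ E is nonsingular.
For each x ∈ F_19, compute rhs = x³ + 16·x + 12 mod 19, then count y ∈ F_19 with y² ≡ rhs.
  x = 0: rhs = 12, matching y values: none (0 points).
  x = 1: rhs = 10, matching y values: none (0 points).
  x = 2: rhs = 14, matching y values: none (0 points).
  x = 3: rhs = 11, matching y values: 7, 12 (2 points).
  x = 4: rhs = 7, matching y values: 8, 11 (2 points).
  x = 5: rhs = 8, matching y values: none (0 points).
  x = 6: rhs = 1, matching y values: 1, 18 (2 points).
  x = 7: rhs = 11, matching y values: 7, 12 (2 points).
  x = 8: rhs = 6, matching y values: 5, 14 (2 points).
  x = 9: rhs = 11, matching y values: 7, 12 (2 points).
  x = 10: rhs = 13, matching y values: none (0 points).
  x = 11: rhs = 18, matching y values: none (0 points).
  x = 12: rhs = 13, matching y values: none (0 points).
  x = 13: rhs = 4, matching y values: 2, 17 (2 points).
  x = 14: rhs = 16, matching y values: 4, 15 (2 points).
  x = 15: rhs = 17, matching y values: 6, 13 (2 points).
  x = 16: rhs = 13, matching y values: none (0 points).
  x = 17: rhs = 10, matching y values: none (0 points).
  x = 18: rhs = 14, matching y values: none (0 points).
Total affine count: 18.
Full point count |E(F_19)| = 18 + 1 = 19.
Hasse bound: |19 − (19+1)| = |-1| = 1 ≤ 2√19 ≈ 8.7178 ✓.


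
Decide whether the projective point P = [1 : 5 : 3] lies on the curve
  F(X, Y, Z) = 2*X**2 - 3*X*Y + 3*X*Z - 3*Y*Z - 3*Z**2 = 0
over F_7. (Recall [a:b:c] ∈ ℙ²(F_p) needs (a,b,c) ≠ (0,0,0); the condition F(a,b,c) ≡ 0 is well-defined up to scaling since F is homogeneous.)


F(1,5,3) ≡ 1 (mod 7); P is NOT on the curve.

Evaluate F(1, 5, 3) term-by-term (mod 7).
  2*X**2 ↦ 2·1·1·1 = 2
  -3*X*Y ↦ -3·1·5·1 = -15
  3*X*Z ↦ 3·1·1·3 = 9
  -3*Y*Z ↦ -3·1·5·3 = -45
  -3*Z**2 ↦ -3·1·1·9 = -27
Sum: F(1, 5, 3) = (2) + (-15) + (9) + (-45) + (-27) = -76.
Reducing mod 7: -76 ≡ 1 (mod 7).
Since F(a, b, c) ≡ 1 ≠ 0 (mod 7), P does NOT lie on the curve.


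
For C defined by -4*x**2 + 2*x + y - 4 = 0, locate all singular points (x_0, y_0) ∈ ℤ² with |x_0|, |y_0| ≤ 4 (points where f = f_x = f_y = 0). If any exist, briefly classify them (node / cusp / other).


No singular points in the scanned grid; C is smooth there.

Compute partial derivatives:
  f_x = 2 - 8*x.
  f_y = 1.
f_y = 1 is a nonzero constant, so f_y never vanishes: no point (x, y) can satisfy f = f_x = f_y = 0. In particular no (x, y) ∈ {−4, ..., 4}² is singular; the curve is smooth.


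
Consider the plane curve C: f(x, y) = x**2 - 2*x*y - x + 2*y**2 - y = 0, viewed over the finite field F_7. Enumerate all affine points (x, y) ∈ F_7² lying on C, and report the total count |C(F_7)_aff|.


Affine F_7-points: {(0, 0), (0, 4), (1, 0), (1, 5), (2, 2), (2, 4), (3, 2), (3, 5)}; count = 8.

For each of the 49 pairs (x, y) ∈ F_7², evaluate f(x, y) mod 7. Record the zeros.
  x = 0: [0↦0, 1↦1, 2↦6, 3↦1, 4↦0, 5↦3, 6↦3]  zeros at y ∈ {0, 4}
  x = 1: [0↦0, 1↦6, 2↦2, 3↦2, 4↦6, 5↦0, 6↦5]  zeros at y ∈ {0, 5}
  x = 2: [0↦2, 1↦6, 2↦0, 3↦5, 4↦0, 5↦6, 6↦2]  zeros at y ∈ {2, 4}
  x = 3: [0↦6, 1↦1, 2↦0, 3↦3, 4↦3, 5↦0, 6↦1]  zeros at y ∈ {2, 5}
  x = 4: [0↦5, 1↦5, 2↦2, 3↦3, 4↦1, 5↦3, 6↦2]  zeros at y ∈ ∅
  x = 5: [0↦6, 1↦4, 2↦6, 3↦5, 4↦1, 5↦1, 6↦5]  zeros at y ∈ ∅
  x = 6: [0↦2, 1↦5, 2↦5, 3↦2, 4↦3, 5↦1, 6↦3]  zeros at y ∈ ∅
Collecting zeros: affine points = {(0, 0), (0, 4), (1, 0), (1, 5), (2, 2), (2, 4), (3, 2), (3, 5)}.
Total count |C(F_7)_aff| = 8.
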